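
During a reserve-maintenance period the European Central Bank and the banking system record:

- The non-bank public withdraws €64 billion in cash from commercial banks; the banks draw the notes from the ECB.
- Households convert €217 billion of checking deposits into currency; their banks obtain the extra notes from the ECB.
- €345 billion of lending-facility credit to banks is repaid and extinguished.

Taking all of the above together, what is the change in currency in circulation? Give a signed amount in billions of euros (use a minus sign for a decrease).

Currency withdrawal €64 billion: notes leave the central bank → +€64B.
Currency withdrawal €217 billion: notes leave the central bank → +€217B.
Discount-window repayment €345 billion: no currency enters or leaves circulation → 0.
Net: 64 + 217 + 0 = +€281 billion.

+€281 billion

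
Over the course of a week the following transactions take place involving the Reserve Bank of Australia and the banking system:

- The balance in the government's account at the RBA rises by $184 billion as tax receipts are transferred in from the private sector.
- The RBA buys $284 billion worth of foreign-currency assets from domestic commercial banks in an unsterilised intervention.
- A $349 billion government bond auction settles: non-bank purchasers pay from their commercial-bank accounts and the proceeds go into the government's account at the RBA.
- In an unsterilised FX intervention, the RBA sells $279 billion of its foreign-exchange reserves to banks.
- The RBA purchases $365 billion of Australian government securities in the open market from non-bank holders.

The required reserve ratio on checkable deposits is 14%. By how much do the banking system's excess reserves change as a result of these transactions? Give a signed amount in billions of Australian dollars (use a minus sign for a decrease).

Government account inflow $184 billion: reserves −$184B, deposits −$184B.
FX purchase $284 billion: reserves +$284B, deposits 0.
Government account inflow $349 billion: reserves −$349B, deposits −$349B.
FX sale $279 billion: reserves −$279B, deposits 0.
Asset purchase (from non-banks) $365 billion: reserves +$365B, deposits +$365B.
Totals: Δreserves = −$163B, Δdeposits = −$168B.
Δrequired reserves = 14% × −$168B = −$23.52B.
Δexcess reserves = Δreserves − Δrequired = −$163B − (−$23.52B) = -$139.48 billion.

-$139.48 billion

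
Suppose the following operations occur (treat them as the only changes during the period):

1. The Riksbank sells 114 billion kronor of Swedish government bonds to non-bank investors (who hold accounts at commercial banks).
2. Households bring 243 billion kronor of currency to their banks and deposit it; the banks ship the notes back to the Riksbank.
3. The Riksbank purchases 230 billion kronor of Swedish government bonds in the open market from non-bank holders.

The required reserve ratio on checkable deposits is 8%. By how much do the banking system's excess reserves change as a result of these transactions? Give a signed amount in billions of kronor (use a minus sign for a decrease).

Asset sale (to non-banks) 114 billion kronor: reserves −114B, deposits −114B.
Currency deposit 243 billion kronor: reserves +243B, deposits +243B.
Asset purchase (from non-banks) 230 billion kronor: reserves +230B, deposits +230B.
Totals: Δreserves = +359B, Δdeposits = +359B.
Δrequired reserves = 8% × +359B = +28.72B.
Δexcess reserves = Δreserves − Δrequired = +359B − (+28.72B) = +330.28 billion.

+330.28 billion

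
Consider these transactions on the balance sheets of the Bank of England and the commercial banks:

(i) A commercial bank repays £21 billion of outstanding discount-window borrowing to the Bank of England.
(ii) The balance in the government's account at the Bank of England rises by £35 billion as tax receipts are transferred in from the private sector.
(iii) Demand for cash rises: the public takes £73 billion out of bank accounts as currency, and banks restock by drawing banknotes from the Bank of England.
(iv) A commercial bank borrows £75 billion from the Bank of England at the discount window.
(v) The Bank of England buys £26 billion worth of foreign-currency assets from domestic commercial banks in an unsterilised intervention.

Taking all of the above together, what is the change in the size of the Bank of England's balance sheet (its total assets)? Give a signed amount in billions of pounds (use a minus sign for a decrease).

Bank of England balance sheet:
  Assets:      Loans to banks +£54B, Foreign assets +£26B
  Liabilities: Bank reserves −£28B, Currency in circulation +£73B, Government deposits +£35B
Commercial banking system:
  Assets:      Reserves at CB −£28B, Foreign assets −£26B
  Liabilities: Checkable deposits −£108B, Borrowings from CB +£54B
Change in total Bank of England assets = +£80 billion.

+£80 billion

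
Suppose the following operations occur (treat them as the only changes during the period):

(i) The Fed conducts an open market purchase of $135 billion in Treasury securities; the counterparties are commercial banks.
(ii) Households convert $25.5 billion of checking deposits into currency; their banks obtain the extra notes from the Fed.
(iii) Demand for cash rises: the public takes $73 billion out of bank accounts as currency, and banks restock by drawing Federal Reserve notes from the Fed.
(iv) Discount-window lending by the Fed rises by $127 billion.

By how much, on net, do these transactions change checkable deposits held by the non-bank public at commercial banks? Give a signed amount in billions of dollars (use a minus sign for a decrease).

Fed balance sheet:
  Assets:      Securities +$135B, Loans to banks +$127B
  Liabilities: Bank reserves +$163.5B, Currency in circulation +$98.5B
Commercial banking system:
  Assets:      Reserves at CB +$163.5B, Securities −$135B
  Liabilities: Checkable deposits −$98.5B, Borrowings from CB +$127B
So the change in checkable deposits held by the non-bank public at commercial banks is -$98.5 billion.

-$98.5 billion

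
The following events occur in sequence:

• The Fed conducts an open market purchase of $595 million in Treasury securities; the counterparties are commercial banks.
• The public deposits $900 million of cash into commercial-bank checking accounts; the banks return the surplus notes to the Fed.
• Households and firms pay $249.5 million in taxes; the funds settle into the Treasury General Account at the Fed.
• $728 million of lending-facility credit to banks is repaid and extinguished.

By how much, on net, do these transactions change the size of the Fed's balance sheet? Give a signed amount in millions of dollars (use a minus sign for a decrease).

OMO purchase (from banks) $595 million: a Fed asset is acquired → +$595M.
Currency deposit $900 million: only the composition of liabilities changes → 0.
Government account inflow $249.5 million: only the composition of liabilities changes → 0.
Discount-window repayment $728 million: a Fed asset is shed → −$728M.
Net: 595 + 0 + 0 − 728 = -$133 million.

-$133 million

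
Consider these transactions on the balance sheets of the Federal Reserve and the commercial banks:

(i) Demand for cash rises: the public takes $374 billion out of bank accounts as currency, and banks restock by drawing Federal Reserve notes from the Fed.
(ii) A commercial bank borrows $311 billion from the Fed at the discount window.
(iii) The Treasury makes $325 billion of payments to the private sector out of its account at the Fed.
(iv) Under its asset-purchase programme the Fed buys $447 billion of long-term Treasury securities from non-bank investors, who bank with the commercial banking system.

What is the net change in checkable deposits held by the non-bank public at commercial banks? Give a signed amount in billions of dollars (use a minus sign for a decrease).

Currency withdrawal $374 billion: non-bank counterparties' bank balances fall → −$374B.
Discount-window loan $311 billion: the counterparty is a bank, so public deposits are unchanged → 0.
Government spending $325 billion: non-bank counterparties' bank balances rise → +$325B.
Asset purchase (from non-banks) $447 billion: non-bank counterparties' bank balances rise → +$447B.
Net: −374 + 0 + 325 + 447 = +$398 billion.

+$398 billion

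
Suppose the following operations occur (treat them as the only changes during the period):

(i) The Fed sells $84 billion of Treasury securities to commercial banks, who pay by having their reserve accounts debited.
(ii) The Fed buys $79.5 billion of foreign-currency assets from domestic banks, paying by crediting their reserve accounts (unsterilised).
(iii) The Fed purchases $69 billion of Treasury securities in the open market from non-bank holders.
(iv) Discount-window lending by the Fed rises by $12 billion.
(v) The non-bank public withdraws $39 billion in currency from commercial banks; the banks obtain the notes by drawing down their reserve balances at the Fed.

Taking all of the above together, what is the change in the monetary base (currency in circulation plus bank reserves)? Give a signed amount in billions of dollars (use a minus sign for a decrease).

OMO sale (to banks) $84 billion: Fed balance sheet contracts → −$84B.
FX purchase $79.5 billion: Fed balance sheet expands → +$79.5B.
Asset purchase (from non-banks) $69 billion: Fed balance sheet expands → +$69B.
Discount-window loan $12 billion: Fed balance sheet expands → +$12B.
Currency withdrawal $39 billion: just a shift between currency and reserves — both are base money → 0.
Net: −84 + 79.5 + 69 + 12 + 0 = +$76.5 billion.

+$76.5 billion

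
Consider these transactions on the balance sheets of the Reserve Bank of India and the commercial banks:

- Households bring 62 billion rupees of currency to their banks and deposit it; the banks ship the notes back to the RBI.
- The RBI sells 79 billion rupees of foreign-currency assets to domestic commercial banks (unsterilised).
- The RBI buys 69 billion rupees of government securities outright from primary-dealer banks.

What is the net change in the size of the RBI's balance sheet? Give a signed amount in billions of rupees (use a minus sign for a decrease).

-10 billion

Currency deposit 62 billion rupees: only the composition of liabilities changes → 0.
FX sale 79 billion rupees: an RBI asset is shed → −79B.
OMO purchase (from banks) 69 billion rupees: an RBI asset is acquired → +69B.
Net: 0 − 79 + 69 = -10 billion.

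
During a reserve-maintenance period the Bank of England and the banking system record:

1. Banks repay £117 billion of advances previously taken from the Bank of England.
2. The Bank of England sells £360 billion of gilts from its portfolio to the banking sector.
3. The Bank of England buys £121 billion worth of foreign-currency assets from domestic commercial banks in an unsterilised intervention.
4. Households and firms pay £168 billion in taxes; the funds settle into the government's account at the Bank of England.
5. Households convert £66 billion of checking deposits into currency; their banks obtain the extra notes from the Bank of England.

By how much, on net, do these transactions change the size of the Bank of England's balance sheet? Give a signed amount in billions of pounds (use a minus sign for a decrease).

Bank of England balance sheet:
  Assets:      Securities −£360B, Loans to banks −£117B, Foreign assets +£121B
  Liabilities: Bank reserves −£590B, Currency in circulation +£66B, Government deposits +£168B
Change in total Bank of England assets = -£356 billion.

-£356 billion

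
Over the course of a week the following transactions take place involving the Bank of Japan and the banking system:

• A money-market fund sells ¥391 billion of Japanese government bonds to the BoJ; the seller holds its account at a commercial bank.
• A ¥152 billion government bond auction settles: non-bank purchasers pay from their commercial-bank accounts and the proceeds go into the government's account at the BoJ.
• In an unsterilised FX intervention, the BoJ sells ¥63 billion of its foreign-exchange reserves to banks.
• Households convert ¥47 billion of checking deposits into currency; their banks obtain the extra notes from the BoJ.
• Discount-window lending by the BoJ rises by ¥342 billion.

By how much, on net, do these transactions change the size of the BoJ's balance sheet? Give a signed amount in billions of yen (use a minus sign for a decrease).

Asset purchase (from non-banks) ¥391 billion: a BoJ asset is acquired → +¥391B.
Government account inflow ¥152 billion: only the composition of liabilities changes → 0.
FX sale ¥63 billion: a BoJ asset is shed → −¥63B.
Currency withdrawal ¥47 billion: only the composition of liabilities changes → 0.
Discount-window loan ¥342 billion: a BoJ asset is acquired → +¥342B.
Net: 391 + 0 − 63 + 0 + 342 = +¥670 billion.

+¥670 billion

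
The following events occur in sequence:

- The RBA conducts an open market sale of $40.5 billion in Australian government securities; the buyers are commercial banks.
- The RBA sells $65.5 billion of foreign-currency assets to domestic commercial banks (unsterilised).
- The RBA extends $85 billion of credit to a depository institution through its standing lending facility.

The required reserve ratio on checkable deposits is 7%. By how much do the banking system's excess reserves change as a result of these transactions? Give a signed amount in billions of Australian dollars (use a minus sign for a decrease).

OMO sale (to banks) $40.5 billion: reserves −$40.5B, deposits 0.
FX sale $65.5 billion: reserves −$65.5B, deposits 0.
Discount-window loan $85 billion: reserves +$85B, deposits 0.
Totals: Δreserves = −$21B, Δdeposits = 0.
Δrequired reserves = 7% × 0 = 0.
Δexcess reserves = Δreserves − Δrequired = −$21B − (0) = -$21 billion.

-$21 billion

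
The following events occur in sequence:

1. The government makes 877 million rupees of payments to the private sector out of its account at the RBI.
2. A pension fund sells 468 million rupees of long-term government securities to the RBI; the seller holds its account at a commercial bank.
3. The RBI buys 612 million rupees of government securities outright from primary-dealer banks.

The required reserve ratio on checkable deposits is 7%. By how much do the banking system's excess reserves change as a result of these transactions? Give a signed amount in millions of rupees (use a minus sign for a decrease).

Government spending 877 million rupees: reserves +877M, deposits +877M.
Asset purchase (from non-banks) 468 million rupees: reserves +468M, deposits +468M.
OMO purchase (from banks) 612 million rupees: reserves +612M, deposits 0.
Totals: Δreserves = +1957M, Δdeposits = +1345M.
Δrequired reserves = 7% × +1345M = +94.15M.
Δexcess reserves = Δreserves − Δrequired = +1957M − (+94.15M) = +1862.85 million.

+1862.85 million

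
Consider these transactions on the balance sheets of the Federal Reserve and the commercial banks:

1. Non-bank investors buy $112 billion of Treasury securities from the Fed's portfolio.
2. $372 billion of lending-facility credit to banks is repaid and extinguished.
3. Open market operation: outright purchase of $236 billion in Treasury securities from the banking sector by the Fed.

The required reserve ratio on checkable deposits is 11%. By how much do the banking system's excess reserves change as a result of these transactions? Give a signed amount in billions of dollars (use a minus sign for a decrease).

Asset sale (to non-banks) $112 billion: reserves −$112B, deposits −$112B.
Discount-window repayment $372 billion: reserves −$372B, deposits 0.
OMO purchase (from banks) $236 billion: reserves +$236B, deposits 0.
Totals: Δreserves = −$248B, Δdeposits = −$112B.
Δrequired reserves = 11% × −$112B = −$12.32B.
Δexcess reserves = Δreserves − Δrequired = −$248B − (−$12.32B) = -$235.68 billion.

-$235.68 billion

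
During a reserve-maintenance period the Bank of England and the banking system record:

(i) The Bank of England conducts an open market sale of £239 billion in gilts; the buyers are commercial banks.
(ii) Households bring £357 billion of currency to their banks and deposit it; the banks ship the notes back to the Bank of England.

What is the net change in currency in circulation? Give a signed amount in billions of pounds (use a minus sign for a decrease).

Bank of England balance sheet:
  Assets:      Securities −£239B
  Liabilities: Bank reserves +£118B, Currency in circulation −£357B
So the change in currency in circulation is -£357 billion.

-£357 billion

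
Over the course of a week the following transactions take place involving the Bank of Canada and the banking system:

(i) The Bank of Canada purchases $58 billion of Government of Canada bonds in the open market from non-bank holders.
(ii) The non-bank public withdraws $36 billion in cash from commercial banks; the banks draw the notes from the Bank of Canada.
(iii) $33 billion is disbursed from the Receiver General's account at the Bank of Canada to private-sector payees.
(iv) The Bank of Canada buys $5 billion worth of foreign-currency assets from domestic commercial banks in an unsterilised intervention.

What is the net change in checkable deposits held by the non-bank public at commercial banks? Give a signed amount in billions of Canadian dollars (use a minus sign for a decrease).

+$55 billion

Asset purchase (from non-banks) $58 billion: non-bank counterparties' bank balances rise → +$58B.
Currency withdrawal $36 billion: non-bank counterparties' bank balances fall → −$36B.
Government spending $33 billion: non-bank counterparties' bank balances rise → +$33B.
FX purchase $5 billion: the counterparty is a bank, so public deposits are unchanged → 0.
Net: 58 − 36 + 33 + 0 = +$55 billion.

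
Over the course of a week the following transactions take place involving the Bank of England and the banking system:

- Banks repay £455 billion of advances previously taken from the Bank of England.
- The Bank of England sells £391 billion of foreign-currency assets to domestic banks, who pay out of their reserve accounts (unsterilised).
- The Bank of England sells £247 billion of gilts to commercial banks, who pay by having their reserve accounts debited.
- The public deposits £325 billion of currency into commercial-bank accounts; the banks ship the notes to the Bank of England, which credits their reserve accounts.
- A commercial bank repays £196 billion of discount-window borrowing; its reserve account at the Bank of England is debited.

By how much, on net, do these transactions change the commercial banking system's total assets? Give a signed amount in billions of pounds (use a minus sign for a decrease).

-£326 billion

Bank of England balance sheet:
  Assets:      Securities −£247B, Loans to banks −£651B, Foreign assets −£391B
  Liabilities: Bank reserves −£964B, Currency in circulation −£325B
Commercial banking system:
  Assets:      Reserves at CB −£964B, Securities +£247B, Foreign assets +£391B
  Liabilities: Checkable deposits +£325B, Borrowings from CB −£651B
Change in total bank assets = -£326 billion.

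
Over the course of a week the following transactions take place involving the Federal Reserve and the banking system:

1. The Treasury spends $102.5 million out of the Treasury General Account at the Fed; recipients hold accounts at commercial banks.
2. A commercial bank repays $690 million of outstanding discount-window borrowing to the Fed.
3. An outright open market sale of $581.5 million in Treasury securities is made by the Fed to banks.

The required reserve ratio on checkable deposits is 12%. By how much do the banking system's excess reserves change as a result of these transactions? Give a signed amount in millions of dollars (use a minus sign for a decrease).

Government spending $102.5 million: reserves +$102.5M, deposits +$102.5M.
Discount-window repayment $690 million: reserves −$690M, deposits 0.
OMO sale (to banks) $581.5 million: reserves −$581.5M, deposits 0.
Totals: Δreserves = −$1169M, Δdeposits = +$102.5M.
Δrequired reserves = 12% × +$102.5M = +$12.3M.
Δexcess reserves = Δreserves − Δrequired = −$1169M − (+$12.3M) = -$1181.3 million.

-$1181.3 million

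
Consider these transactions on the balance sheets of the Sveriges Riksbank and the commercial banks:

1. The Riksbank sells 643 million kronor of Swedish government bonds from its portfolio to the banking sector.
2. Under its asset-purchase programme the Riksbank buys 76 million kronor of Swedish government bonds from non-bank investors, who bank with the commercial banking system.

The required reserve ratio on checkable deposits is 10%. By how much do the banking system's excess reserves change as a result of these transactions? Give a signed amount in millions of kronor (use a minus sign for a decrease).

-574.6 million

OMO sale (to banks) 643 million kronor: reserves −643M, deposits 0.
Asset purchase (from non-banks) 76 million kronor: reserves +76M, deposits +76M.
Totals: Δreserves = −567M, Δdeposits = +76M.
Δrequired reserves = 10% × +76M = +7.6M.
Δexcess reserves = Δreserves − Δrequired = −567M − (+7.6M) = -574.6 million.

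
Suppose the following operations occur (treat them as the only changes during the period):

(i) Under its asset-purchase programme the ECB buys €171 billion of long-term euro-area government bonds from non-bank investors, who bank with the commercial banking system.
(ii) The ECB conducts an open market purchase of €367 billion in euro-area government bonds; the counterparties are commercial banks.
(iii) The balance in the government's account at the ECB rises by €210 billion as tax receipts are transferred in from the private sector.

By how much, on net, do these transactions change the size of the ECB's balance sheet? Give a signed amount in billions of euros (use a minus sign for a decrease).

Asset purchase (from non-banks) €171 billion: an ECB asset is acquired → +€171B.
OMO purchase (from banks) €367 billion: an ECB asset is acquired → +€367B.
Government account inflow €210 billion: only the composition of liabilities changes → 0.
Net: 171 + 367 + 0 = +€538 billion.

+€538 billion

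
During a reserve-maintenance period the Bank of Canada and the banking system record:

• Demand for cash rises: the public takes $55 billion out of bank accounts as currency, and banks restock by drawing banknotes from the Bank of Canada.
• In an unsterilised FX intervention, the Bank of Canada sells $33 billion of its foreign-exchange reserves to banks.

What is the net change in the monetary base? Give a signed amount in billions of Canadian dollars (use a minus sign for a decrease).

Bank of Canada balance sheet:
  Assets:      Foreign assets −$33B
  Liabilities: Bank reserves −$88B, Currency in circulation +$55B
Commercial banking system:
  Assets:      Reserves at CB −$88B, Foreign assets +$33B
  Liabilities: Checkable deposits −$55B
Monetary base = currency + reserves: +$55B + (−$88B) = -$33 billion.

-$33 billion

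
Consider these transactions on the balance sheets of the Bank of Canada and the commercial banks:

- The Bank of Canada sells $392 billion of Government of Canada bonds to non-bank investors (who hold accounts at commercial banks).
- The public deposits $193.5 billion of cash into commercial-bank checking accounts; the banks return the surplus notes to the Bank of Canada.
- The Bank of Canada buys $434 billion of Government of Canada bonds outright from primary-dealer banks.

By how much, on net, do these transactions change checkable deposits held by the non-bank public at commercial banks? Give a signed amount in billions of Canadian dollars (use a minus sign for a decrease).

Bank of Canada balance sheet:
  Assets:      Securities +$42B
  Liabilities: Bank reserves +$235.5B, Currency in circulation −$193.5B
Commercial banking system:
  Assets:      Reserves at CB +$235.5B, Securities −$434B
  Liabilities: Checkable deposits −$198.5B
So the change in checkable deposits held by the non-bank public at commercial banks is -$198.5 billion.

-$198.5 billion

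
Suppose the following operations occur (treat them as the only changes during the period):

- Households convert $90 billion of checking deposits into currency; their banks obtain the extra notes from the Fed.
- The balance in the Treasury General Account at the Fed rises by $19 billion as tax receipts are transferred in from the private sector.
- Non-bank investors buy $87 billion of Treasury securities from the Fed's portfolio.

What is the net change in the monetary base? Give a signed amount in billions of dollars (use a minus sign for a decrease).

Currency withdrawal $90 billion: just a shift between currency and reserves — both are base money → 0.
Government account inflow $19 billion: reserves shift to a non-base liability → −$19B.
Asset sale (to non-banks) $87 billion: Fed balance sheet contracts → −$87B.
Net: 0 − 19 − 87 = -$106 billion.

-$106 billion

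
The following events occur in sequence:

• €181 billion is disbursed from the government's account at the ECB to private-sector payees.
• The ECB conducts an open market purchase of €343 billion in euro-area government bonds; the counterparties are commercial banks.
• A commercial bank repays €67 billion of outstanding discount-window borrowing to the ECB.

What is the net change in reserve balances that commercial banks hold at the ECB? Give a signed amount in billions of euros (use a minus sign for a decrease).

ECB balance sheet:
  Assets:      Securities +€343B, Loans to banks −€67B
  Liabilities: Bank reserves +€457B, Government deposits −€181B
Commercial banking system:
  Assets:      Reserves at CB +€457B, Securities −€343B
  Liabilities: Checkable deposits +€181B, Borrowings from CB −€67B
So the change in reserve balances that commercial banks hold at the ECB is +€457 billion.

+€457 billion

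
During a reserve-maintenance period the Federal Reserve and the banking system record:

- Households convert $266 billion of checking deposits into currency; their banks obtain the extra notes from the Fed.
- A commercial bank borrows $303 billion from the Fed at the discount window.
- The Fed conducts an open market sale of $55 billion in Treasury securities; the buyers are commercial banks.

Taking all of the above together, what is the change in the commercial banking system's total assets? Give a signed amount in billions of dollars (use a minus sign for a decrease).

+$37 billion

Fed balance sheet:
  Assets:      Securities −$55B, Loans to banks +$303B
  Liabilities: Bank reserves −$18B, Currency in circulation +$266B
Commercial banking system:
  Assets:      Reserves at CB −$18B, Securities +$55B
  Liabilities: Checkable deposits −$266B, Borrowings from CB +$303B
Change in total bank assets = +$37 billion.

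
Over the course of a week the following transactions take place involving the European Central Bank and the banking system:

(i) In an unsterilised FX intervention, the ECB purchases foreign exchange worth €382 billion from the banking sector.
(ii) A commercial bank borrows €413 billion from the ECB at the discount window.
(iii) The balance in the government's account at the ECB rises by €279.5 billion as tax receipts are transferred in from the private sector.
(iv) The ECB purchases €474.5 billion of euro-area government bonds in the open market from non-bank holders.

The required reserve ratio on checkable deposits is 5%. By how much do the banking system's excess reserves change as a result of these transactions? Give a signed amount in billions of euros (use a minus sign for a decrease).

FX purchase €382 billion: reserves +€382B, deposits 0.
Discount-window loan €413 billion: reserves +€413B, deposits 0.
Government account inflow €279.5 billion: reserves −€279.5B, deposits −€279.5B.
Asset purchase (from non-banks) €474.5 billion: reserves +€474.5B, deposits +€474.5B.
Totals: Δreserves = +€990B, Δdeposits = +€195B.
Δrequired reserves = 5% × +€195B = +€9.75B.
Δexcess reserves = Δreserves − Δrequired = +€990B − (+€9.75B) = +€980.25 billion.

+€980.25 billion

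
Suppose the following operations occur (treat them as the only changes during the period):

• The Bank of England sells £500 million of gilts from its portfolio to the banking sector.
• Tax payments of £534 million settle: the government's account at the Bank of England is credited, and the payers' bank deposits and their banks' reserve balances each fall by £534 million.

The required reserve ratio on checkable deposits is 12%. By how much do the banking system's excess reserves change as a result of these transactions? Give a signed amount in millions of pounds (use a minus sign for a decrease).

-£969.92 million

OMO sale (to banks) £500 million: reserves −£500M, deposits 0.
Government account inflow £534 million: reserves −£534M, deposits −£534M.
Totals: Δreserves = −£1034M, Δdeposits = −£534M.
Δrequired reserves = 12% × −£534M = −£64.08M.
Δexcess reserves = Δreserves − Δrequired = −£1034M − (−£64.08M) = -£969.92 million.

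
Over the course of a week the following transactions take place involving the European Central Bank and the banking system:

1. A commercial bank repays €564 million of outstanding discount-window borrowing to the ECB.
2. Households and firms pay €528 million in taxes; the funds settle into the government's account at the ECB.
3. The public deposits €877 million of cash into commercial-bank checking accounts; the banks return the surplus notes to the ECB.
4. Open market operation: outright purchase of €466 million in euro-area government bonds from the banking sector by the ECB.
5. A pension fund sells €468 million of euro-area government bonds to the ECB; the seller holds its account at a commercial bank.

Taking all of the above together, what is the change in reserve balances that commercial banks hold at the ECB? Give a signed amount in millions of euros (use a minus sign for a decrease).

+€719 million

ECB balance sheet:
  Assets:      Securities +€934M, Loans to banks −€564M
  Liabilities: Bank reserves +€719M, Currency in circulation −€877M, Government deposits +€528M
So the change in reserve balances that commercial banks hold at the ECB is +€719 million.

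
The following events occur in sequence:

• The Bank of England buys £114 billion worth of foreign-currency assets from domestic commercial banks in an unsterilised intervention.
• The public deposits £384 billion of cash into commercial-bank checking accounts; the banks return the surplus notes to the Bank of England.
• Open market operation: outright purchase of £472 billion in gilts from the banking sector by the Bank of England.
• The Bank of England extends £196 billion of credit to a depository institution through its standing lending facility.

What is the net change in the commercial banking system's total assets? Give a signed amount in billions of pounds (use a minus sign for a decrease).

Bank of England balance sheet:
  Assets:      Securities +£472B, Loans to banks +£196B, Foreign assets +£114B
  Liabilities: Bank reserves +£1166B, Currency in circulation −£384B
Commercial banking system:
  Assets:      Reserves at CB +£1166B, Securities −£472B, Foreign assets −£114B
  Liabilities: Checkable deposits +£384B, Borrowings from CB +£196B
Change in total bank assets = +£580 billion.

+£580 billion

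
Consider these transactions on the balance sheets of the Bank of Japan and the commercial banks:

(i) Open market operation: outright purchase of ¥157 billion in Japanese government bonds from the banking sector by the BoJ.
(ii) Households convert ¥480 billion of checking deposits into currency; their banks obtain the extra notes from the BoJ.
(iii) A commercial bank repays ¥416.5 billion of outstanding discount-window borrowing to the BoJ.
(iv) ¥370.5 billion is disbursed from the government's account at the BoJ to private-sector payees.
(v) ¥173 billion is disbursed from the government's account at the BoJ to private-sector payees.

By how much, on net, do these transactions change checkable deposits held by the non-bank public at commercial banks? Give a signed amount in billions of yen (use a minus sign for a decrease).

+¥63.5 billion

BoJ balance sheet:
  Assets:      Securities +¥157B, Loans to banks −¥416.5B
  Liabilities: Bank reserves −¥196B, Currency in circulation +¥480B, Government deposits −¥543.5B
Commercial banking system:
  Assets:      Reserves at CB −¥196B, Securities −¥157B
  Liabilities: Checkable deposits +¥63.5B, Borrowings from CB −¥416.5B
So the change in checkable deposits held by the non-bank public at commercial banks is +¥63.5 billion.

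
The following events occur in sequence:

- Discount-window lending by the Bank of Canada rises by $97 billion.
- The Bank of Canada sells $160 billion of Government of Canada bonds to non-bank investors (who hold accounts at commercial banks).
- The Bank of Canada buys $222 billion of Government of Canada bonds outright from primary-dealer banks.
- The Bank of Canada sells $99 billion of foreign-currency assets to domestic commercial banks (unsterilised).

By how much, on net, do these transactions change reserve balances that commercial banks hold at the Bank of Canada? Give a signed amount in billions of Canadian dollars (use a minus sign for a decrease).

+$60 billion

Bank of Canada balance sheet:
  Assets:      Securities +$62B, Loans to banks +$97B, Foreign assets −$99B
  Liabilities: Bank reserves +$60B
So the change in reserve balances that commercial banks hold at the Bank of Canada is +$60 billion.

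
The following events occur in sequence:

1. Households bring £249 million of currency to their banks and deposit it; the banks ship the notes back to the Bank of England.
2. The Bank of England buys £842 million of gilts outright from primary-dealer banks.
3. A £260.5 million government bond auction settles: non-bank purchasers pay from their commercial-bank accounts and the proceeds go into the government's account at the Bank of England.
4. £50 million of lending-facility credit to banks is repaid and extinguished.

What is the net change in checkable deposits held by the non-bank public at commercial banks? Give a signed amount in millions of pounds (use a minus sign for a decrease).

-£11.5 million

Bank of England balance sheet:
  Assets:      Securities +£842M, Loans to banks −£50M
  Liabilities: Bank reserves +£780.5M, Currency in circulation −£249M, Government deposits +£260.5M
Commercial banking system:
  Assets:      Reserves at CB +£780.5M, Securities −£842M
  Liabilities: Checkable deposits −£11.5M, Borrowings from CB −£50M
So the change in checkable deposits held by the non-bank public at commercial banks is -£11.5 million.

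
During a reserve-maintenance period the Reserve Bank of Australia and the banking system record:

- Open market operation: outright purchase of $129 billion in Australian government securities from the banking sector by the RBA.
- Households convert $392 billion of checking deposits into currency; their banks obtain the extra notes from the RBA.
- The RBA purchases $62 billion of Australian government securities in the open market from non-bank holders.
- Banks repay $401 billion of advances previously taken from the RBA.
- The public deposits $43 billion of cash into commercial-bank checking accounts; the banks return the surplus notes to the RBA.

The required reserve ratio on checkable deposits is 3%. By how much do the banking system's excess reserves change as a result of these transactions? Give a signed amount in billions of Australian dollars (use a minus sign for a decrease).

OMO purchase (from banks) $129 billion: reserves +$129B, deposits 0.
Currency withdrawal $392 billion: reserves −$392B, deposits −$392B.
Asset purchase (from non-banks) $62 billion: reserves +$62B, deposits +$62B.
Discount-window repayment $401 billion: reserves −$401B, deposits 0.
Currency deposit $43 billion: reserves +$43B, deposits +$43B.
Totals: Δreserves = −$559B, Δdeposits = −$287B.
Δrequired reserves = 3% × −$287B = −$8.61B.
Δexcess reserves = Δreserves − Δrequired = −$559B − (−$8.61B) = -$550.39 billion.

-$550.39 billion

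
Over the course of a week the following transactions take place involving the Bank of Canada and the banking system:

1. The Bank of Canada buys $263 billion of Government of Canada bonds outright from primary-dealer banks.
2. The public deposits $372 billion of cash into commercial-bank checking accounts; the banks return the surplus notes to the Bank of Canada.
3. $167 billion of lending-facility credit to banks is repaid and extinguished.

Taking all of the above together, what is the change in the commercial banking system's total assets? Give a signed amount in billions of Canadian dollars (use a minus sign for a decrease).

+$205 billion

OMO purchase (from banks) $263 billion: just an asset swap on bank balance sheets → 0.
Currency deposit $372 billion: bank balance sheets expand → +$372B.
Discount-window repayment $167 billion: bank balance sheets shrink → −$167B.
Net: 0 + 372 − 167 = +$205 billion.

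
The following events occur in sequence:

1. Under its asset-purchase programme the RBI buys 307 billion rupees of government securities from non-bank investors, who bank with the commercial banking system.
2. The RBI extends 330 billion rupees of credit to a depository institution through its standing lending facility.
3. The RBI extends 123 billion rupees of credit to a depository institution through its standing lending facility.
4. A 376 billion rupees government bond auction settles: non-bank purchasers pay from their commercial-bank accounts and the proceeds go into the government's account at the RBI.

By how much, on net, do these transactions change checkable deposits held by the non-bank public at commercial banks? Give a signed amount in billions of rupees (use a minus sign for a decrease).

-69 billion

Asset purchase (from non-banks) 307 billion rupees: non-bank counterparties' bank balances rise → +307B.
Discount-window loan 330 billion rupees: the counterparty is a bank, so public deposits are unchanged → 0.
Discount-window loan 123 billion rupees: the counterparty is a bank, so public deposits are unchanged → 0.
Government account inflow 376 billion rupees: non-bank counterparties' bank balances fall → −376B.
Net: 307 + 0 + 0 − 376 = -69 billion.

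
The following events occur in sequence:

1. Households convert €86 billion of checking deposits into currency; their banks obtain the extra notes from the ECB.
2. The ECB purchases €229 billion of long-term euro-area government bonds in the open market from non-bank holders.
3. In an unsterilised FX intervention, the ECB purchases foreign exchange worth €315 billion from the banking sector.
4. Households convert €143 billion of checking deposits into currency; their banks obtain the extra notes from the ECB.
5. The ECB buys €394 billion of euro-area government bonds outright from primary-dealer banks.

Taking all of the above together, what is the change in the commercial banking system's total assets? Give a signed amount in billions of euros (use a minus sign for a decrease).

Currency withdrawal €86 billion: bank balance sheets shrink → −€86B.
Asset purchase (from non-banks) €229 billion: bank balance sheets expand → +€229B.
FX purchase €315 billion: just an asset swap on bank balance sheets → 0.
Currency withdrawal €143 billion: bank balance sheets shrink → −€143B.
OMO purchase (from banks) €394 billion: just an asset swap on bank balance sheets → 0.
Net: −86 + 229 + 0 − 143 + 0 = €0 (no change).

€0 (no change)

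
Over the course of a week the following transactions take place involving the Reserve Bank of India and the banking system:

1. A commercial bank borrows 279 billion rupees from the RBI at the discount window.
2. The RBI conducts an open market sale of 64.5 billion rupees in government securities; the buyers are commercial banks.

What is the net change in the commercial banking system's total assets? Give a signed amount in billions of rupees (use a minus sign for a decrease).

+279 billion

RBI balance sheet:
  Assets:      Securities −64.5B, Loans to banks +279B
  Liabilities: Bank reserves +214.5B
Commercial banking system:
  Assets:      Reserves at CB +214.5B, Securities +64.5B
  Liabilities: Borrowings from CB +279B
Change in total bank assets = +279 billion.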